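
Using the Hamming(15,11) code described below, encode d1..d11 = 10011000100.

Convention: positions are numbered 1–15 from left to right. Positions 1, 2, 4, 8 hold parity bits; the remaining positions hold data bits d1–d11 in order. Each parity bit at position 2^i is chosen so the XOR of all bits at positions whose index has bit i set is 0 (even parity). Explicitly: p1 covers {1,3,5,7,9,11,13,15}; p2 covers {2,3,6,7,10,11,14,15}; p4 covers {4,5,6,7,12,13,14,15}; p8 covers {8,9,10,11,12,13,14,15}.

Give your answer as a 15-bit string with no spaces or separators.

Place data at non-parity positions: p1 p2 1 p4 0 0 1 p8 1 0 0 0 1 0 0
p1 (pos 1,3,5,7,9,11,13,15): XOR of data positions = 1⊕0⊕1⊕1⊕0⊕1⊕0 = 0
p2 (pos 2,3,6,7,10,11,14,15): XOR of data positions = 1⊕0⊕1⊕0⊕0⊕0⊕0 = 0
p4 (pos 4,5,6,7,12,13,14,15): XOR of data positions = 0⊕0⊕1⊕0⊕1⊕0⊕0 = 0
p8 (pos 8,9,10,11,12,13,14,15): XOR of data positions = 1⊕0⊕0⊕0⊕1⊕0⊕0 = 0
Codeword: 001000101000100

001000101000100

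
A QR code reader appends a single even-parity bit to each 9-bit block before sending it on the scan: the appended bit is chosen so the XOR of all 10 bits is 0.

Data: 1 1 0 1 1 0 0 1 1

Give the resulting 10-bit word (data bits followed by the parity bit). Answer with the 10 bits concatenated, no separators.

XOR of the 9 data bits: 1⊕1⊕0⊕1⊕1⊕0⊕0⊕1⊕1 = 0
Parity bit = 0 (so all 10 bits XOR to 0).

1101100110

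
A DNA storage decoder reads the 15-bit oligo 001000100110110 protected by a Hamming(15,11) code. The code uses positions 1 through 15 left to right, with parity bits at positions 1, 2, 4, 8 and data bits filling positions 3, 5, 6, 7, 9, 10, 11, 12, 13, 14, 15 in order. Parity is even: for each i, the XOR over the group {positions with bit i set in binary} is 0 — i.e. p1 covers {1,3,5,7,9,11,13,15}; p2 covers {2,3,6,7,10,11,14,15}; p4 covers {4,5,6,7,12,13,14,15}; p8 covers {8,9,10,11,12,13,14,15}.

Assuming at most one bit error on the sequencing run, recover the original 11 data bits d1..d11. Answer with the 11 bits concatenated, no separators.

s1 (pos 1,3,5,7,9,11,13,15): 0⊕1⊕0⊕1⊕0⊕1⊕1⊕0 = 0
s2 (pos 2,3,6,7,10,11,14,15): 0⊕1⊕0⊕1⊕1⊕1⊕1⊕0 = 1
s4 (pos 4,5,6,7,12,13,14,15): 0⊕0⊕0⊕1⊕0⊕1⊕1⊕0 = 1
s8 (pos 8,9,10,11,12,13,14,15): 0⊕0⊕1⊕1⊕0⊕1⊕1⊕0 = 0
Syndrome s8…s1 = 0110 → error at position 6.
Flip position 6: 001000100110110 → 001001100110110
Read data bits from positions 3,5,6,7,9,10,11,12,13,14,15: 10110110110

10110110110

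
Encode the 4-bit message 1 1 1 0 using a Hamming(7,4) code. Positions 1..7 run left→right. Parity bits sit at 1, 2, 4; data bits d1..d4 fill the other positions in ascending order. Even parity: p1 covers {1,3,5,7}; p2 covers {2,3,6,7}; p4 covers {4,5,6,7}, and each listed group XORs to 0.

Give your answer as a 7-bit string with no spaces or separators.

0010110

Place data at non-parity positions: p1 p2 1 p4 1 1 0
p1 (pos 1,3,5,7): XOR of data positions = 1⊕1⊕0 = 0
p2 (pos 2,3,6,7): XOR of data positions = 1⊕1⊕0 = 0
p4 (pos 4,5,6,7): XOR of data positions = 1⊕1⊕0 = 0
Codeword: 0010110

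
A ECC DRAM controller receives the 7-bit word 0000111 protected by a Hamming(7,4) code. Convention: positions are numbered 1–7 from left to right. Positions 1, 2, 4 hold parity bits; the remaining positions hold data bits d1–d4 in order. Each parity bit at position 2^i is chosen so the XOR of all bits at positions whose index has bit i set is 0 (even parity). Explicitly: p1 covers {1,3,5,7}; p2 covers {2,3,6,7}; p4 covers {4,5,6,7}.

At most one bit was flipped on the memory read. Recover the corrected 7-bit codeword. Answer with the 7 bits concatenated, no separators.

s1 (pos 1,3,5,7): 0⊕0⊕1⊕1 = 0
s2 (pos 2,3,6,7): 0⊕0⊕1⊕1 = 0
s4 (pos 4,5,6,7): 0⊕1⊕1⊕1 = 1
Syndrome s4…s1 = 100 → error at position 4.
Flip position 4: 0000111 → 0001111

0001111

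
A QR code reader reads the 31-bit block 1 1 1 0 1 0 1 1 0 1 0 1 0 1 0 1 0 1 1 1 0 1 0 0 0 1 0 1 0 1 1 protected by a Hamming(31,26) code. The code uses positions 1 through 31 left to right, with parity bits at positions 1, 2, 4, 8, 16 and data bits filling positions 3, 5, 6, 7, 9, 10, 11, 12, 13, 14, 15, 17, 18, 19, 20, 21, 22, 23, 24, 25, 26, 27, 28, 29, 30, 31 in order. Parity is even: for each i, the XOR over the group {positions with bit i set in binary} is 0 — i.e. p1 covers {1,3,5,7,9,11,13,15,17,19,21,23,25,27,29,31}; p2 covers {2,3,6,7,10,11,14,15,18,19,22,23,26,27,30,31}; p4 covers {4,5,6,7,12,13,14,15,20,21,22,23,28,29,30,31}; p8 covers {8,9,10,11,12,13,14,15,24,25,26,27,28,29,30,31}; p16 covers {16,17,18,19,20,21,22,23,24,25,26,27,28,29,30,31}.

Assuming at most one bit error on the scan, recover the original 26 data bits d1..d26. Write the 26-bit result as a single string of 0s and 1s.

11010101010011100000101011

s1 (pos 1,3,5,7,9,11,13,15,17,19,21,23,25,27,29,31): 1⊕1⊕1⊕1⊕0⊕0⊕0⊕0⊕0⊕1⊕0⊕0⊕0⊕0⊕0⊕1 = 0
s2 (pos 2,3,6,7,10,11,14,15,18,19,22,23,26,27,30,31): 1⊕1⊕0⊕1⊕1⊕0⊕1⊕0⊕1⊕1⊕1⊕0⊕1⊕0⊕1⊕1 = 1
s4 (pos 4,5,6,7,12,13,14,15,20,21,22,23,28,29,30,31): 0⊕1⊕0⊕1⊕1⊕0⊕1⊕0⊕1⊕0⊕1⊕0⊕1⊕0⊕1⊕1 = 1
s8 (pos 8,9,10,11,12,13,14,15,24,25,26,27,28,29,30,31): 1⊕0⊕1⊕0⊕1⊕0⊕1⊕0⊕0⊕0⊕1⊕0⊕1⊕0⊕1⊕1 = 0
s16 (pos 16,17,18,19,20,21,22,23,24,25,26,27,28,29,30,31): 1⊕0⊕1⊕1⊕1⊕0⊕1⊕0⊕0⊕0⊕1⊕0⊕1⊕0⊕1⊕1 = 1
Syndrome s16…s1 = 10110 → error at position 22.
Flip position 22: 1110101101010101011101000101011 → 1110101101010101011100000101011
Read data bits from positions 3,5,6,7,9,10,11,12,13,14,15,17,18,19,20,21,22,23,24,25,26,27,28,29,30,31: 11010101010011100000101011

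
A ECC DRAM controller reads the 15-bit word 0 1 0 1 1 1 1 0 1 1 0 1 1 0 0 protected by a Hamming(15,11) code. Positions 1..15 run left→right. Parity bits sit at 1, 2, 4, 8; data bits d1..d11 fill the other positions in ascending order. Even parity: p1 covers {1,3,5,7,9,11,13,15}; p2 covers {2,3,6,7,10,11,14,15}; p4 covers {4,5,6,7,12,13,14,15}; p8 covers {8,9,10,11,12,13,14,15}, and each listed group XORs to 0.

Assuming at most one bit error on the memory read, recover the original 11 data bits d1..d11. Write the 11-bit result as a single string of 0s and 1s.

s1 (pos 1,3,5,7,9,11,13,15): 0⊕0⊕1⊕1⊕1⊕0⊕1⊕0 = 0
s2 (pos 2,3,6,7,10,11,14,15): 1⊕0⊕1⊕1⊕1⊕0⊕0⊕0 = 0
s4 (pos 4,5,6,7,12,13,14,15): 1⊕1⊕1⊕1⊕1⊕1⊕0⊕0 = 0
s8 (pos 8,9,10,11,12,13,14,15): 0⊕1⊕1⊕0⊕1⊕1⊕0⊕0 = 0
Syndrome s8…s1 = 0000 → no error.
Read data bits from positions 3,5,6,7,9,10,11,12,13,14,15: 01111101100

01111101100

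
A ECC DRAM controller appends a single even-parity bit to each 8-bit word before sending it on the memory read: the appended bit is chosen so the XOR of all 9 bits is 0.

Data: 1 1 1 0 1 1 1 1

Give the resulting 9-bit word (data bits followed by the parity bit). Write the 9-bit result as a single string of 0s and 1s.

111011111

XOR of the 8 data bits: 1⊕1⊕1⊕0⊕1⊕1⊕1⊕1 = 1
Parity bit = 1 (so all 9 bits XOR to 0).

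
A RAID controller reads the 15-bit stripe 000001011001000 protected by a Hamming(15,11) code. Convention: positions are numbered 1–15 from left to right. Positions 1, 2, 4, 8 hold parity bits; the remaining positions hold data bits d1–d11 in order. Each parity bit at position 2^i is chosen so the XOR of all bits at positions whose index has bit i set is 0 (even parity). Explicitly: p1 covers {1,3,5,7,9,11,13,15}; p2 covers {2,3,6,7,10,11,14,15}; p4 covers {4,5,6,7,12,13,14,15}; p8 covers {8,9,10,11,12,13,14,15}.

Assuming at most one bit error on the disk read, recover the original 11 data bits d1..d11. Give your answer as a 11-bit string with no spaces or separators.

00101011000

s1 (pos 1,3,5,7,9,11,13,15): 0⊕0⊕0⊕0⊕1⊕0⊕0⊕0 = 1
s2 (pos 2,3,6,7,10,11,14,15): 0⊕0⊕1⊕0⊕0⊕0⊕0⊕0 = 1
s4 (pos 4,5,6,7,12,13,14,15): 0⊕0⊕1⊕0⊕1⊕0⊕0⊕0 = 0
s8 (pos 8,9,10,11,12,13,14,15): 1⊕1⊕0⊕0⊕1⊕0⊕0⊕0 = 1
Syndrome s8…s1 = 1011 → error at position 11.
Flip position 11: 000001011001000 → 000001011011000
Read data bits from positions 3,5,6,7,9,10,11,12,13,14,15: 00101011000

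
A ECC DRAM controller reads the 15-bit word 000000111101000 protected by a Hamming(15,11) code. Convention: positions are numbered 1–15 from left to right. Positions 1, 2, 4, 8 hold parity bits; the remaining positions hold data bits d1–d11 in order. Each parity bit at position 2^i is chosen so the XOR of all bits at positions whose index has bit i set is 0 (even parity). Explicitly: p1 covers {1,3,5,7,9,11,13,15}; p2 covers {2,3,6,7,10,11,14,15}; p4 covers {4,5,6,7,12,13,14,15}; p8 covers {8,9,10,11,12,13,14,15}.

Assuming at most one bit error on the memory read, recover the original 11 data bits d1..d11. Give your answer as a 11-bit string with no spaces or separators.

00011101000

s1 (pos 1,3,5,7,9,11,13,15): 0⊕0⊕0⊕1⊕1⊕0⊕0⊕0 = 0
s2 (pos 2,3,6,7,10,11,14,15): 0⊕0⊕0⊕1⊕1⊕0⊕0⊕0 = 0
s4 (pos 4,5,6,7,12,13,14,15): 0⊕0⊕0⊕1⊕1⊕0⊕0⊕0 = 0
s8 (pos 8,9,10,11,12,13,14,15): 1⊕1⊕1⊕0⊕1⊕0⊕0⊕0 = 0
Syndrome s8…s1 = 0000 → no error.
Read data bits from positions 3,5,6,7,9,10,11,12,13,14,15: 00011101000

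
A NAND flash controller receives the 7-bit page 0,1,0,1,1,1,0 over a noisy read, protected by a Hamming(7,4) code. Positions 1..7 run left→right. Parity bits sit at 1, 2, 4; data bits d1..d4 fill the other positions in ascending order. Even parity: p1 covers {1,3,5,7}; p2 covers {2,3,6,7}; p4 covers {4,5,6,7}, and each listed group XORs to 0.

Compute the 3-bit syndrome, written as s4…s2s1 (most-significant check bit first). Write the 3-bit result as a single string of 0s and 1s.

s1 (pos 1,3,5,7): 0⊕0⊕1⊕0 = 1
s2 (pos 2,3,6,7): 1⊕0⊕1⊕0 = 0
s4 (pos 4,5,6,7): 1⊕1⊕1⊕0 = 1
Syndrome s4…s1 = 101 → error at position 5.

101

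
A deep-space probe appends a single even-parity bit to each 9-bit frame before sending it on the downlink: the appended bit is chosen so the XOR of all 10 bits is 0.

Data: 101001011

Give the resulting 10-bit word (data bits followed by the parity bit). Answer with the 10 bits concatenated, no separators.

1010010111

XOR of the 9 data bits: 1⊕0⊕1⊕0⊕0⊕1⊕0⊕1⊕1 = 1
Parity bit = 1 (so all 10 bits XOR to 0).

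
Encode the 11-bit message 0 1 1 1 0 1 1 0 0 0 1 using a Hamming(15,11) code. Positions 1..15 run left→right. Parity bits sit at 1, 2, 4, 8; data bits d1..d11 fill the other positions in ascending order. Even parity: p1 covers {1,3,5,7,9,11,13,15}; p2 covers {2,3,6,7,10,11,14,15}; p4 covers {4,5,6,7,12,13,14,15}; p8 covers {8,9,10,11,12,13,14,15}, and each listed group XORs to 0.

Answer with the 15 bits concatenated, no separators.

010011110110001

Place data at non-parity positions: p1 p2 0 p4 1 1 1 p8 0 1 1 0 0 0 1
p1 (pos 1,3,5,7,9,11,13,15): XOR of data positions = 0⊕1⊕1⊕0⊕1⊕0⊕1 = 0
p2 (pos 2,3,6,7,10,11,14,15): XOR of data positions = 0⊕1⊕1⊕1⊕1⊕0⊕1 = 1
p4 (pos 4,5,6,7,12,13,14,15): XOR of data positions = 1⊕1⊕1⊕0⊕0⊕0⊕1 = 0
p8 (pos 8,9,10,11,12,13,14,15): XOR of data positions = 0⊕1⊕1⊕0⊕0⊕0⊕1 = 1
Codeword: 010011110110001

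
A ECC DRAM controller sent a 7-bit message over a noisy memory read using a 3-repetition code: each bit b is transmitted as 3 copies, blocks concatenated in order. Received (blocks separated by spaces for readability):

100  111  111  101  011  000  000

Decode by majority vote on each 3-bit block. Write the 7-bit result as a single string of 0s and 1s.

0111100

Block 1 (100): 1 one → 0
Block 2 (111): 3 ones → 1
Block 3 (111): 3 ones → 1
Block 4 (101): 2 ones → 1
Block 5 (011): 2 ones → 1
Block 6 (000): 0 ones → 0
Block 7 (000): 0 ones → 0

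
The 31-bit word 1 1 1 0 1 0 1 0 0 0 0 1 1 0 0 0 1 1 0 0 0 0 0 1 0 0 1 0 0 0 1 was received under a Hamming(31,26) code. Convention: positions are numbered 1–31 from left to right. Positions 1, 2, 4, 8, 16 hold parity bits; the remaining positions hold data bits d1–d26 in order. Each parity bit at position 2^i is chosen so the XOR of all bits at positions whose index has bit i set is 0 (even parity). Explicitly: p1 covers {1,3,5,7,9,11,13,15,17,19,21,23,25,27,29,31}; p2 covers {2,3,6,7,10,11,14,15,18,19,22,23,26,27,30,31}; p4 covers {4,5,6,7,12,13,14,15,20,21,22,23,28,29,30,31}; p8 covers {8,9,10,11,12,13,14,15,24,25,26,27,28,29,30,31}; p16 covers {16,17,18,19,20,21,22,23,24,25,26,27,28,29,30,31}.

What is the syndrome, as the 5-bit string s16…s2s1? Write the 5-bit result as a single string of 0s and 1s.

s1 (pos 1,3,5,7,9,11,13,15,17,19,21,23,25,27,29,31): 1⊕1⊕1⊕1⊕0⊕0⊕1⊕0⊕1⊕0⊕0⊕0⊕0⊕1⊕0⊕1 = 0
s2 (pos 2,3,6,7,10,11,14,15,18,19,22,23,26,27,30,31): 1⊕1⊕0⊕1⊕0⊕0⊕0⊕0⊕1⊕0⊕0⊕0⊕0⊕1⊕0⊕1 = 0
s4 (pos 4,5,6,7,12,13,14,15,20,21,22,23,28,29,30,31): 0⊕1⊕0⊕1⊕1⊕1⊕0⊕0⊕0⊕0⊕0⊕0⊕0⊕0⊕0⊕1 = 1
s8 (pos 8,9,10,11,12,13,14,15,24,25,26,27,28,29,30,31): 0⊕0⊕0⊕0⊕1⊕1⊕0⊕0⊕1⊕0⊕0⊕1⊕0⊕0⊕0⊕1 = 1
s16 (pos 16,17,18,19,20,21,22,23,24,25,26,27,28,29,30,31): 0⊕1⊕1⊕0⊕0⊕0⊕0⊕0⊕1⊕0⊕0⊕1⊕0⊕0⊕0⊕1 = 1
Syndrome s16…s1 = 11100 → error at position 28.

11100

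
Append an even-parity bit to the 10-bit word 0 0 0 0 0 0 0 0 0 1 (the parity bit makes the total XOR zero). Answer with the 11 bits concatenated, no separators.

00000000011

XOR of the 10 data bits: 0⊕0⊕0⊕0⊕0⊕0⊕0⊕0⊕0⊕1 = 1
Parity bit = 1 (so all 11 bits XOR to 0).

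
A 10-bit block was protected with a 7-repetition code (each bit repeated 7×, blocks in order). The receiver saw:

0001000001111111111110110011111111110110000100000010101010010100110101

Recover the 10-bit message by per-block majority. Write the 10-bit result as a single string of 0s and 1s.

Block 1 (0001000): 1 one → 0
Block 2 (0011111): 5 ones → 1
Block 3 (1111111): 7 ones → 1
Block 4 (0110011): 4 ones → 1
Block 5 (1111111): 7 ones → 1
Block 6 (1011000): 3 ones → 0
Block 7 (0100000): 1 one → 0
Block 8 (0101010): 3 ones → 0
Block 9 (1001010): 3 ones → 0
Block 10 (0110101): 4 ones → 1

0111100001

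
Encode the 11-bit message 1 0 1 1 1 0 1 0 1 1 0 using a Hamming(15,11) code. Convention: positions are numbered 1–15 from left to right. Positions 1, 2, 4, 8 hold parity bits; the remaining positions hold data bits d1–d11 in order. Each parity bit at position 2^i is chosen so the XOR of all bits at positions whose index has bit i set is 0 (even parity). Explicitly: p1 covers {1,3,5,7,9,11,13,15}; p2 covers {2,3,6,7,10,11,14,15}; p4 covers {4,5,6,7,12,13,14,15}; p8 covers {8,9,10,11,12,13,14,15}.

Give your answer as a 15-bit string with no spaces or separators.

Place data at non-parity positions: p1 p2 1 p4 0 1 1 p8 1 0 1 0 1 1 0
p1 (pos 1,3,5,7,9,11,13,15): XOR of data positions = 1⊕0⊕1⊕1⊕1⊕1⊕0 = 1
p2 (pos 2,3,6,7,10,11,14,15): XOR of data positions = 1⊕1⊕1⊕0⊕1⊕1⊕0 = 1
p4 (pos 4,5,6,7,12,13,14,15): XOR of data positions = 0⊕1⊕1⊕0⊕1⊕1⊕0 = 0
p8 (pos 8,9,10,11,12,13,14,15): XOR of data positions = 1⊕0⊕1⊕0⊕1⊕1⊕0 = 0
Codeword: 111001101010110

111001101010110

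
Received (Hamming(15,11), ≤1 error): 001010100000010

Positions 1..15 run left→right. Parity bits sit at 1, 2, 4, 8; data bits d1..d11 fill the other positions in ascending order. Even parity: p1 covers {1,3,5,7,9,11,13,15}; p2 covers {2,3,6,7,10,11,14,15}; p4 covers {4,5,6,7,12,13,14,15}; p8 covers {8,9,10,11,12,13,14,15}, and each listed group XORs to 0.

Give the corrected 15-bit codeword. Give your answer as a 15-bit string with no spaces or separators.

001010100000011

s1 (pos 1,3,5,7,9,11,13,15): 0⊕1⊕1⊕1⊕0⊕0⊕0⊕0 = 1
s2 (pos 2,3,6,7,10,11,14,15): 0⊕1⊕0⊕1⊕0⊕0⊕1⊕0 = 1
s4 (pos 4,5,6,7,12,13,14,15): 0⊕1⊕0⊕1⊕0⊕0⊕1⊕0 = 1
s8 (pos 8,9,10,11,12,13,14,15): 0⊕0⊕0⊕0⊕0⊕0⊕1⊕0 = 1
Syndrome s8…s1 = 1111 → error at position 15.
Flip position 15: 001010100000010 → 001010100000011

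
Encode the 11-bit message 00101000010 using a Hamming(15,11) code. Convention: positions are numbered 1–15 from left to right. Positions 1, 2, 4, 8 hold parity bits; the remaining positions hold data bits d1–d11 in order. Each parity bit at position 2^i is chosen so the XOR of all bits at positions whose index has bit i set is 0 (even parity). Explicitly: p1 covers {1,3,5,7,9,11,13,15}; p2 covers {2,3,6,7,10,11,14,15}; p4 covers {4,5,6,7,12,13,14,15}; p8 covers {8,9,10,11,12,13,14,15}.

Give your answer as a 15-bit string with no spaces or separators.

100001001000010

Place data at non-parity positions: p1 p2 0 p4 0 1 0 p8 1 0 0 0 0 1 0
p1 (pos 1,3,5,7,9,11,13,15): XOR of data positions = 0⊕0⊕0⊕1⊕0⊕0⊕0 = 1
p2 (pos 2,3,6,7,10,11,14,15): XOR of data positions = 0⊕1⊕0⊕0⊕0⊕1⊕0 = 0
p4 (pos 4,5,6,7,12,13,14,15): XOR of data positions = 0⊕1⊕0⊕0⊕0⊕1⊕0 = 0
p8 (pos 8,9,10,11,12,13,14,15): XOR of data positions = 1⊕0⊕0⊕0⊕0⊕1⊕0 = 0
Codeword: 100001001000010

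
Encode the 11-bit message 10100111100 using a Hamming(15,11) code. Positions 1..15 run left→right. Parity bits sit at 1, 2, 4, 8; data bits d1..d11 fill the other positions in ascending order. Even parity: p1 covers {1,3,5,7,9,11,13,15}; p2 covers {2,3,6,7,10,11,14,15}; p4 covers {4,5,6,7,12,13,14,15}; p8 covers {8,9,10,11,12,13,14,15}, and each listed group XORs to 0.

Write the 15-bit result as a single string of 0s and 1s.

101101000111100

Place data at non-parity positions: p1 p2 1 p4 0 1 0 p8 0 1 1 1 1 0 0
p1 (pos 1,3,5,7,9,11,13,15): XOR of data positions = 1⊕0⊕0⊕0⊕1⊕1⊕0 = 1
p2 (pos 2,3,6,7,10,11,14,15): XOR of data positions = 1⊕1⊕0⊕1⊕1⊕0⊕0 = 0
p4 (pos 4,5,6,7,12,13,14,15): XOR of data positions = 0⊕1⊕0⊕1⊕1⊕0⊕0 = 1
p8 (pos 8,9,10,11,12,13,14,15): XOR of data positions = 0⊕1⊕1⊕1⊕1⊕0⊕0 = 0
Codeword: 101101000111100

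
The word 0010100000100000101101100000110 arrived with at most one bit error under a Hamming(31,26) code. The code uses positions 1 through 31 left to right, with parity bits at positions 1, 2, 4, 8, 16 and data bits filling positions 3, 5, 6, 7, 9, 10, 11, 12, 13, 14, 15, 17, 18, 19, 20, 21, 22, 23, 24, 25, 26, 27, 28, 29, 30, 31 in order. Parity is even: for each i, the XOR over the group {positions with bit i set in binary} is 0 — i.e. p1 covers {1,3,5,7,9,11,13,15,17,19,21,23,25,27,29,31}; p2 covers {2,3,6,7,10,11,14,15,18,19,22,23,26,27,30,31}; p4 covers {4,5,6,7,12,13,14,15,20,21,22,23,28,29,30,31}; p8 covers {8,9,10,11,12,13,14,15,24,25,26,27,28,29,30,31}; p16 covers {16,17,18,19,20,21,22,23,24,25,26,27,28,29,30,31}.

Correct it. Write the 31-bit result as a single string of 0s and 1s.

0010100000100000101101101000110

s1 (pos 1,3,5,7,9,11,13,15,17,19,21,23,25,27,29,31): 0⊕1⊕1⊕0⊕0⊕1⊕0⊕0⊕1⊕1⊕0⊕1⊕0⊕0⊕1⊕0 = 1
s2 (pos 2,3,6,7,10,11,14,15,18,19,22,23,26,27,30,31): 0⊕1⊕0⊕0⊕0⊕1⊕0⊕0⊕0⊕1⊕1⊕1⊕0⊕0⊕1⊕0 = 0
s4 (pos 4,5,6,7,12,13,14,15,20,21,22,23,28,29,30,31): 0⊕1⊕0⊕0⊕0⊕0⊕0⊕0⊕1⊕0⊕1⊕1⊕0⊕1⊕1⊕0 = 0
s8 (pos 8,9,10,11,12,13,14,15,24,25,26,27,28,29,30,31): 0⊕0⊕0⊕1⊕0⊕0⊕0⊕0⊕0⊕0⊕0⊕0⊕0⊕1⊕1⊕0 = 1
s16 (pos 16,17,18,19,20,21,22,23,24,25,26,27,28,29,30,31): 0⊕1⊕0⊕1⊕1⊕0⊕1⊕1⊕0⊕0⊕0⊕0⊕0⊕1⊕1⊕0 = 1
Syndrome s16…s1 = 11001 → error at position 25.
Flip position 25: 0010100000100000101101100000110 → 0010100000100000101101101000110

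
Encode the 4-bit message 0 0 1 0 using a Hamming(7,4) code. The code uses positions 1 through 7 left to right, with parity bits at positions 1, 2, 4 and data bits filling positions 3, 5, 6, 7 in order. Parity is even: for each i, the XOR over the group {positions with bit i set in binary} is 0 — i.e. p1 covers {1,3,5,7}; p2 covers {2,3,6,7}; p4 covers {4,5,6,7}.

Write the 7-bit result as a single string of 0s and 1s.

Place data at non-parity positions: p1 p2 0 p4 0 1 0
p1 (pos 1,3,5,7): XOR of data positions = 0⊕0⊕0 = 0
p2 (pos 2,3,6,7): XOR of data positions = 0⊕1⊕0 = 1
p4 (pos 4,5,6,7): XOR of data positions = 0⊕1⊕0 = 1
Codeword: 0101010

0101010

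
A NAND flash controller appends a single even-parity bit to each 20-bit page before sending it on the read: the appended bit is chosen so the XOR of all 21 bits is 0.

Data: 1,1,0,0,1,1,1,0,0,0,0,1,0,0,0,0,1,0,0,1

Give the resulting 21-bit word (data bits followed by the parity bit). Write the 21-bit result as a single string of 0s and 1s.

110011100001000010010

XOR of the 20 data bits: 1⊕1⊕0⊕0⊕1⊕1⊕1⊕0⊕0⊕0⊕0⊕1⊕0⊕0⊕0⊕0⊕1⊕0⊕0⊕1 = 0
Parity bit = 0 (so all 21 bits XOR to 0).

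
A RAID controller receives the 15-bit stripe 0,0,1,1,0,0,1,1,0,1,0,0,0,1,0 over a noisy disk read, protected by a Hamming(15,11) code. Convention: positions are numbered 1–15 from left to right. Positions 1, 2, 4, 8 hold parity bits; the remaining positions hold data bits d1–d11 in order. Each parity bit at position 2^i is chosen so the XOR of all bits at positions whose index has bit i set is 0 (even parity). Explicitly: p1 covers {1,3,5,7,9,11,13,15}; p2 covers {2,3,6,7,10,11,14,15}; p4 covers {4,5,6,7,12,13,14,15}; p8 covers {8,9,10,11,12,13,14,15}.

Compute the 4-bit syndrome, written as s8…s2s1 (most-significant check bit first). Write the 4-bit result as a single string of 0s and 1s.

s1 (pos 1,3,5,7,9,11,13,15): 0⊕1⊕0⊕1⊕0⊕0⊕0⊕0 = 0
s2 (pos 2,3,6,7,10,11,14,15): 0⊕1⊕0⊕1⊕1⊕0⊕1⊕0 = 0
s4 (pos 4,5,6,7,12,13,14,15): 1⊕0⊕0⊕1⊕0⊕0⊕1⊕0 = 1
s8 (pos 8,9,10,11,12,13,14,15): 1⊕0⊕1⊕0⊕0⊕0⊕1⊕0 = 1
Syndrome s8…s1 = 1100 → error at position 12.

1100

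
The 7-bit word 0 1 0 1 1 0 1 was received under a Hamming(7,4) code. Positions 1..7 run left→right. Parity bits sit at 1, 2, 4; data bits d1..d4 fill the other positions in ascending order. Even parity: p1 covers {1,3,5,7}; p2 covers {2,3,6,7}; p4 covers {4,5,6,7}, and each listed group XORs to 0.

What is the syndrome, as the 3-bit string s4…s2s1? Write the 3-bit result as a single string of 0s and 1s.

s1 (pos 1,3,5,7): 0⊕0⊕1⊕1 = 0
s2 (pos 2,3,6,7): 1⊕0⊕0⊕1 = 0
s4 (pos 4,5,6,7): 1⊕1⊕0⊕1 = 1
Syndrome s4…s1 = 100 → error at position 4.

100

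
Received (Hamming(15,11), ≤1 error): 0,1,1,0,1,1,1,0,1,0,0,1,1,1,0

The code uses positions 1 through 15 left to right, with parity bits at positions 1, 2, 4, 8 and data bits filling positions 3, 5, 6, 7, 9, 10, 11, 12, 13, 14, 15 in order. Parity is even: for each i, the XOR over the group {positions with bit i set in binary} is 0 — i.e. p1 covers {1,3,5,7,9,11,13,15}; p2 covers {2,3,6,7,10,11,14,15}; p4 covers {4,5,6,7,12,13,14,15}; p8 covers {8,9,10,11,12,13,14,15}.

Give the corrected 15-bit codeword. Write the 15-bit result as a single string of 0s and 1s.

s1 (pos 1,3,5,7,9,11,13,15): 0⊕1⊕1⊕1⊕1⊕0⊕1⊕0 = 1
s2 (pos 2,3,6,7,10,11,14,15): 1⊕1⊕1⊕1⊕0⊕0⊕1⊕0 = 1
s4 (pos 4,5,6,7,12,13,14,15): 0⊕1⊕1⊕1⊕1⊕1⊕1⊕0 = 0
s8 (pos 8,9,10,11,12,13,14,15): 0⊕1⊕0⊕0⊕1⊕1⊕1⊕0 = 0
Syndrome s8…s1 = 0011 → error at position 3.
Flip position 3: 011011101001110 → 010011101001110

010011101001110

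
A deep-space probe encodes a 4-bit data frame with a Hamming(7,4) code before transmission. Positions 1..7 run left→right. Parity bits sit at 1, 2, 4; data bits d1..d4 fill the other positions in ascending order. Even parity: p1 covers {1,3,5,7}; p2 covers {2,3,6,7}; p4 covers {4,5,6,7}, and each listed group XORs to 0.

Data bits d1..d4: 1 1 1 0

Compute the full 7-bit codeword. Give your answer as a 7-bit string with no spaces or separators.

Place data at non-parity positions: p1 p2 1 p4 1 1 0
p1 (pos 1,3,5,7): XOR of data positions = 1⊕1⊕0 = 0
p2 (pos 2,3,6,7): XOR of data positions = 1⊕1⊕0 = 0
p4 (pos 4,5,6,7): XOR of data positions = 1⊕1⊕0 = 0
Codeword: 0010110

0010110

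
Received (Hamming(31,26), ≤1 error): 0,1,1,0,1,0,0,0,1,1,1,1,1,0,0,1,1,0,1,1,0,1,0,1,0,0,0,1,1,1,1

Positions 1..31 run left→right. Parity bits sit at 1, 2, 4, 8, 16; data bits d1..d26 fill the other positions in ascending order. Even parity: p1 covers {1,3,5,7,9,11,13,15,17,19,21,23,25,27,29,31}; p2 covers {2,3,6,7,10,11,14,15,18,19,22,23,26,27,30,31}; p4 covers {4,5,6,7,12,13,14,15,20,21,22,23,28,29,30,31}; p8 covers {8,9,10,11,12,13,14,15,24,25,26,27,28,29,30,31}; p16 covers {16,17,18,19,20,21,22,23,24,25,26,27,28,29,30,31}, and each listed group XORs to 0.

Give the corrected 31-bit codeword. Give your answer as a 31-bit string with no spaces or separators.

s1 (pos 1,3,5,7,9,11,13,15,17,19,21,23,25,27,29,31): 0⊕1⊕1⊕0⊕1⊕1⊕1⊕0⊕1⊕1⊕0⊕0⊕0⊕0⊕1⊕1 = 1
s2 (pos 2,3,6,7,10,11,14,15,18,19,22,23,26,27,30,31): 1⊕1⊕0⊕0⊕1⊕1⊕0⊕0⊕0⊕1⊕1⊕0⊕0⊕0⊕1⊕1 = 0
s4 (pos 4,5,6,7,12,13,14,15,20,21,22,23,28,29,30,31): 0⊕1⊕0⊕0⊕1⊕1⊕0⊕0⊕1⊕0⊕1⊕0⊕1⊕1⊕1⊕1 = 1
s8 (pos 8,9,10,11,12,13,14,15,24,25,26,27,28,29,30,31): 0⊕1⊕1⊕1⊕1⊕1⊕0⊕0⊕1⊕0⊕0⊕0⊕1⊕1⊕1⊕1 = 0
s16 (pos 16,17,18,19,20,21,22,23,24,25,26,27,28,29,30,31): 1⊕1⊕0⊕1⊕1⊕0⊕1⊕0⊕1⊕0⊕0⊕0⊕1⊕1⊕1⊕1 = 0
Syndrome s16…s1 = 00101 → error at position 5.
Flip position 5: 0110100011111001101101010001111 → 0110000011111001101101010001111

0110000011111001101101010001111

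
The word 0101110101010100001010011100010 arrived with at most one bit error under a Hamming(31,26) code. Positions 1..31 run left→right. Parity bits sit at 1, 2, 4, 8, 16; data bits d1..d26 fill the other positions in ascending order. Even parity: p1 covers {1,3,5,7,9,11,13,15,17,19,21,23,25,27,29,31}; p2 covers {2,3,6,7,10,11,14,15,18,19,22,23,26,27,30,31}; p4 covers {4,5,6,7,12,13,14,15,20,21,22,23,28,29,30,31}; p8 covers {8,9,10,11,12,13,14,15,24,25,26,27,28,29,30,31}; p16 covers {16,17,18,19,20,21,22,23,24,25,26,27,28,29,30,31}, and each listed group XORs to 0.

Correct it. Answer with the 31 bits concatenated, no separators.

0101100101010100001010011100010

s1 (pos 1,3,5,7,9,11,13,15,17,19,21,23,25,27,29,31): 0⊕0⊕1⊕0⊕0⊕0⊕0⊕0⊕0⊕1⊕1⊕0⊕1⊕0⊕0⊕0 = 0
s2 (pos 2,3,6,7,10,11,14,15,18,19,22,23,26,27,30,31): 1⊕0⊕1⊕0⊕1⊕0⊕1⊕0⊕0⊕1⊕0⊕0⊕1⊕0⊕1⊕0 = 1
s4 (pos 4,5,6,7,12,13,14,15,20,21,22,23,28,29,30,31): 1⊕1⊕1⊕0⊕1⊕0⊕1⊕0⊕0⊕1⊕0⊕0⊕0⊕0⊕1⊕0 = 1
s8 (pos 8,9,10,11,12,13,14,15,24,25,26,27,28,29,30,31): 1⊕0⊕1⊕0⊕1⊕0⊕1⊕0⊕1⊕1⊕1⊕0⊕0⊕0⊕1⊕0 = 0
s16 (pos 16,17,18,19,20,21,22,23,24,25,26,27,28,29,30,31): 0⊕0⊕0⊕1⊕0⊕1⊕0⊕0⊕1⊕1⊕1⊕0⊕0⊕0⊕1⊕0 = 0
Syndrome s16…s1 = 00110 → error at position 6.
Flip position 6: 0101110101010100001010011100010 → 0101100101010100001010011100010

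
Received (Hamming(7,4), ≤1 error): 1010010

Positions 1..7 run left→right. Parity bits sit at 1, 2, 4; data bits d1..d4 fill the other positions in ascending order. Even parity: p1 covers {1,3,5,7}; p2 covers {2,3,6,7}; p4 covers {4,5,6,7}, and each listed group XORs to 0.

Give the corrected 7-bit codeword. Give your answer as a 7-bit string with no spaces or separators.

s1 (pos 1,3,5,7): 1⊕1⊕0⊕0 = 0
s2 (pos 2,3,6,7): 0⊕1⊕1⊕0 = 0
s4 (pos 4,5,6,7): 0⊕0⊕1⊕0 = 1
Syndrome s4…s1 = 100 → error at position 4.
Flip position 4: 1010010 → 1011010

1011010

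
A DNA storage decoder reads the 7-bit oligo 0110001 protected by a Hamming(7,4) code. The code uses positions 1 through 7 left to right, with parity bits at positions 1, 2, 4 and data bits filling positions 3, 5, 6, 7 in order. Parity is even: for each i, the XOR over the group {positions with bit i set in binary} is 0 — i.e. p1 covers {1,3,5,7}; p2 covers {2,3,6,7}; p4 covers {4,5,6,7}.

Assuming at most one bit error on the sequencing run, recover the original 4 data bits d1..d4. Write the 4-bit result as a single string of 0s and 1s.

1011

s1 (pos 1,3,5,7): 0⊕1⊕0⊕1 = 0
s2 (pos 2,3,6,7): 1⊕1⊕0⊕1 = 1
s4 (pos 4,5,6,7): 0⊕0⊕0⊕1 = 1
Syndrome s4…s1 = 110 → error at position 6.
Flip position 6: 0110001 → 0110011
Read data bits from positions 3,5,6,7: 1011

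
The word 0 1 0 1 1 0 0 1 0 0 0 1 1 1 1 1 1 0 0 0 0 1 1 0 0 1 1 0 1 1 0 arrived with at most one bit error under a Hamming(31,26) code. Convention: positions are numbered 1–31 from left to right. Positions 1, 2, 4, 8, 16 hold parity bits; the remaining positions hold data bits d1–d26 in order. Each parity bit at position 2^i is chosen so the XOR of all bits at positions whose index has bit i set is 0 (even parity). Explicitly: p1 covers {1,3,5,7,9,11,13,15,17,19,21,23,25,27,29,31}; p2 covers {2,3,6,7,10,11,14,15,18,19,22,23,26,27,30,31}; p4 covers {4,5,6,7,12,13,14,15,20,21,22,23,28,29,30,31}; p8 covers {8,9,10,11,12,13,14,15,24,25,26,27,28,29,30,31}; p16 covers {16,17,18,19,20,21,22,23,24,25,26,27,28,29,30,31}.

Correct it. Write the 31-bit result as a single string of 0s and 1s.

0101100110011111100001100110110

s1 (pos 1,3,5,7,9,11,13,15,17,19,21,23,25,27,29,31): 0⊕0⊕1⊕0⊕0⊕0⊕1⊕1⊕1⊕0⊕0⊕1⊕0⊕1⊕1⊕0 = 1
s2 (pos 2,3,6,7,10,11,14,15,18,19,22,23,26,27,30,31): 1⊕0⊕0⊕0⊕0⊕0⊕1⊕1⊕0⊕0⊕1⊕1⊕1⊕1⊕1⊕0 = 0
s4 (pos 4,5,6,7,12,13,14,15,20,21,22,23,28,29,30,31): 1⊕1⊕0⊕0⊕1⊕1⊕1⊕1⊕0⊕0⊕1⊕1⊕0⊕1⊕1⊕0 = 0
s8 (pos 8,9,10,11,12,13,14,15,24,25,26,27,28,29,30,31): 1⊕0⊕0⊕0⊕1⊕1⊕1⊕1⊕0⊕0⊕1⊕1⊕0⊕1⊕1⊕0 = 1
s16 (pos 16,17,18,19,20,21,22,23,24,25,26,27,28,29,30,31): 1⊕1⊕0⊕0⊕0⊕0⊕1⊕1⊕0⊕0⊕1⊕1⊕0⊕1⊕1⊕0 = 0
Syndrome s16…s1 = 01001 → error at position 9.
Flip position 9: 0101100100011111100001100110110 → 0101100110011111100001100110110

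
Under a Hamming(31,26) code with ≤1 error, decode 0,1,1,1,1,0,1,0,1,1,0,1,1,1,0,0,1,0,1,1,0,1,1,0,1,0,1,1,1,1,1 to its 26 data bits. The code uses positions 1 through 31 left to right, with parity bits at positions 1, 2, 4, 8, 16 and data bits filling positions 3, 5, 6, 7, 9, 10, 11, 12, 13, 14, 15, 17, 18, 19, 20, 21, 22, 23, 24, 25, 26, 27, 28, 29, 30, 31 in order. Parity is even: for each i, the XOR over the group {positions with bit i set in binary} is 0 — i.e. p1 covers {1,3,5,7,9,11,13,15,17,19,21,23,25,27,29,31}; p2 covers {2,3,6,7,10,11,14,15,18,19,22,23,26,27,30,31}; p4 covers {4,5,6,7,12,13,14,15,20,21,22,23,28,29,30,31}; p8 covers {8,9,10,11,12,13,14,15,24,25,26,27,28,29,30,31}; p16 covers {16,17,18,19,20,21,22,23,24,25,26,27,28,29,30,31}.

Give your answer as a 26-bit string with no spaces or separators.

s1 (pos 1,3,5,7,9,11,13,15,17,19,21,23,25,27,29,31): 0⊕1⊕1⊕1⊕1⊕0⊕1⊕0⊕1⊕1⊕0⊕1⊕1⊕1⊕1⊕1 = 0
s2 (pos 2,3,6,7,10,11,14,15,18,19,22,23,26,27,30,31): 1⊕1⊕0⊕1⊕1⊕0⊕1⊕0⊕0⊕1⊕1⊕1⊕0⊕1⊕1⊕1 = 1
s4 (pos 4,5,6,7,12,13,14,15,20,21,22,23,28,29,30,31): 1⊕1⊕0⊕1⊕1⊕1⊕1⊕0⊕1⊕0⊕1⊕1⊕1⊕1⊕1⊕1 = 1
s8 (pos 8,9,10,11,12,13,14,15,24,25,26,27,28,29,30,31): 0⊕1⊕1⊕0⊕1⊕1⊕1⊕0⊕0⊕1⊕0⊕1⊕1⊕1⊕1⊕1 = 1
s16 (pos 16,17,18,19,20,21,22,23,24,25,26,27,28,29,30,31): 0⊕1⊕0⊕1⊕1⊕0⊕1⊕1⊕0⊕1⊕0⊕1⊕1⊕1⊕1⊕1 = 1
Syndrome s16…s1 = 11110 → error at position 30.
Flip position 30: 0111101011011100101101101011111 → 0111101011011100101101101011101
Read data bits from positions 3,5,6,7,9,10,11,12,13,14,15,17,18,19,20,21,22,23,24,25,26,27,28,29,30,31: 11011101110101101101011101

11011101110101101101011101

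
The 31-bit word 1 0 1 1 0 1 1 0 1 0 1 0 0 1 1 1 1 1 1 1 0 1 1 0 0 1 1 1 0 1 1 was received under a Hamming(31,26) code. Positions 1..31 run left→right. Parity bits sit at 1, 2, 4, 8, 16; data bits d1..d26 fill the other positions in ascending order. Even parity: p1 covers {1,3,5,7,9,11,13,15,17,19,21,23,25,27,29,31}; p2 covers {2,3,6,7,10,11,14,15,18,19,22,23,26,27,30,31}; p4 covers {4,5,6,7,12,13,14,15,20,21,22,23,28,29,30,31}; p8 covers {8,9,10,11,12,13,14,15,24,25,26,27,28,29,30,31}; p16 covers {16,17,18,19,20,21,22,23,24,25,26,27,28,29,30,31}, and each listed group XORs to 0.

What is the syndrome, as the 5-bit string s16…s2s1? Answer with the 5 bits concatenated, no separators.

s1 (pos 1,3,5,7,9,11,13,15,17,19,21,23,25,27,29,31): 1⊕1⊕0⊕1⊕1⊕1⊕0⊕1⊕1⊕1⊕0⊕1⊕0⊕1⊕0⊕1 = 1
s2 (pos 2,3,6,7,10,11,14,15,18,19,22,23,26,27,30,31): 0⊕1⊕1⊕1⊕0⊕1⊕1⊕1⊕1⊕1⊕1⊕1⊕1⊕1⊕1⊕1 = 0
s4 (pos 4,5,6,7,12,13,14,15,20,21,22,23,28,29,30,31): 1⊕0⊕1⊕1⊕0⊕0⊕1⊕1⊕1⊕0⊕1⊕1⊕1⊕0⊕1⊕1 = 1
s8 (pos 8,9,10,11,12,13,14,15,24,25,26,27,28,29,30,31): 0⊕1⊕0⊕1⊕0⊕0⊕1⊕1⊕0⊕0⊕1⊕1⊕1⊕0⊕1⊕1 = 1
s16 (pos 16,17,18,19,20,21,22,23,24,25,26,27,28,29,30,31): 1⊕1⊕1⊕1⊕1⊕0⊕1⊕1⊕0⊕0⊕1⊕1⊕1⊕0⊕1⊕1 = 0
Syndrome s16…s1 = 01101 → error at position 13.

01101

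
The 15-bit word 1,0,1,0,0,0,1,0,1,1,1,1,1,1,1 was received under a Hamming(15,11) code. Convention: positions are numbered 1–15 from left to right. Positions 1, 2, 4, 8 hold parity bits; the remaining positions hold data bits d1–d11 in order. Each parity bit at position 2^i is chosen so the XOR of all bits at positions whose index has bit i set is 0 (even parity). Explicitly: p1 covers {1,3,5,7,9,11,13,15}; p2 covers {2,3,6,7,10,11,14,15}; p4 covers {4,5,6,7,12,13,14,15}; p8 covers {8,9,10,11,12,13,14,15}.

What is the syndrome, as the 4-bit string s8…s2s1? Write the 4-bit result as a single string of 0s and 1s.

s1 (pos 1,3,5,7,9,11,13,15): 1⊕1⊕0⊕1⊕1⊕1⊕1⊕1 = 1
s2 (pos 2,3,6,7,10,11,14,15): 0⊕1⊕0⊕1⊕1⊕1⊕1⊕1 = 0
s4 (pos 4,5,6,7,12,13,14,15): 0⊕0⊕0⊕1⊕1⊕1⊕1⊕1 = 1
s8 (pos 8,9,10,11,12,13,14,15): 0⊕1⊕1⊕1⊕1⊕1⊕1⊕1 = 1
Syndrome s8…s1 = 1101 → error at position 13.

1101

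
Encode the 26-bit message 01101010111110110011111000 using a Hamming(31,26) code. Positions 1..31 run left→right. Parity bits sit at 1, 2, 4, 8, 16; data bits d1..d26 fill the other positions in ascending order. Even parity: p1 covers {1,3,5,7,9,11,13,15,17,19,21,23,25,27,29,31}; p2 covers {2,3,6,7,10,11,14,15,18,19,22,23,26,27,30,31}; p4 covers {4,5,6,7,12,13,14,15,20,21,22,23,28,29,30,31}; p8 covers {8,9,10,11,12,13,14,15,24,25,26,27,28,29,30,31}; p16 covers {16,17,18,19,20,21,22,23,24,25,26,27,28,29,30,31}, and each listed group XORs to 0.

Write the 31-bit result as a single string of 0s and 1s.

1100110010101111110110011111000

Place data at non-parity positions: p1 p2 0 p4 1 1 0 p8 1 0 1 0 1 1 1 p16 1 1 0 1 1 0 0 1 1 1 1 1 0 0 0
p1 (pos 1,3,5,7,9,11,13,15,17,19,21,23,25,27,29,31): XOR of data positions = 0⊕1⊕0⊕1⊕1⊕1⊕1⊕1⊕0⊕1⊕0⊕1⊕1⊕0⊕0 = 1
p2 (pos 2,3,6,7,10,11,14,15,18,19,22,23,26,27,30,31): XOR of data positions = 0⊕1⊕0⊕0⊕1⊕1⊕1⊕1⊕0⊕0⊕0⊕1⊕1⊕0⊕0 = 1
p4 (pos 4,5,6,7,12,13,14,15,20,21,22,23,28,29,30,31): XOR of data positions = 1⊕1⊕0⊕0⊕1⊕1⊕1⊕1⊕1⊕0⊕0⊕1⊕0⊕0⊕0 = 0
p8 (pos 8,9,10,11,12,13,14,15,24,25,26,27,28,29,30,31): XOR of data positions = 1⊕0⊕1⊕0⊕1⊕1⊕1⊕1⊕1⊕1⊕1⊕1⊕0⊕0⊕0 = 0
p16 (pos 16,17,18,19,20,21,22,23,24,25,26,27,28,29,30,31): XOR of data positions = 1⊕1⊕0⊕1⊕1⊕0⊕0⊕1⊕1⊕1⊕1⊕1⊕0⊕0⊕0 = 1
Codeword: 1100110010101111110110011111000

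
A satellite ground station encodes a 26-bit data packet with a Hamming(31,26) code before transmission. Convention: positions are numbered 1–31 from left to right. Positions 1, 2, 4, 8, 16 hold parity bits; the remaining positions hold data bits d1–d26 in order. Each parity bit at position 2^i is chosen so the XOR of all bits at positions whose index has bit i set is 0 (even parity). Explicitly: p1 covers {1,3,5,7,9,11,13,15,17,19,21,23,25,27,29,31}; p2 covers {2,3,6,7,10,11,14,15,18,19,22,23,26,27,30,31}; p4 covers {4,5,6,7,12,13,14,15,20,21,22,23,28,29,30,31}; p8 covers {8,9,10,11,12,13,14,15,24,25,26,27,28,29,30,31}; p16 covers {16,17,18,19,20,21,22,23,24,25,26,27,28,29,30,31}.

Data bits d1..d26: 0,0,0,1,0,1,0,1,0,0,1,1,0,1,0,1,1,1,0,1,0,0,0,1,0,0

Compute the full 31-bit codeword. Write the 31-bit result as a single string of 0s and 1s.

0001001101010011101011101000100

Place data at non-parity positions: p1 p2 0 p4 0 0 1 p8 0 1 0 1 0 0 1 p16 1 0 1 0 1 1 1 0 1 0 0 0 1 0 0
p1 (pos 1,3,5,7,9,11,13,15,17,19,21,23,25,27,29,31): XOR of data positions = 0⊕0⊕1⊕0⊕0⊕0⊕1⊕1⊕1⊕1⊕1⊕1⊕0⊕1⊕0 = 0
p2 (pos 2,3,6,7,10,11,14,15,18,19,22,23,26,27,30,31): XOR of data positions = 0⊕0⊕1⊕1⊕0⊕0⊕1⊕0⊕1⊕1⊕1⊕0⊕0⊕0⊕0 = 0
p4 (pos 4,5,6,7,12,13,14,15,20,21,22,23,28,29,30,31): XOR of data positions = 0⊕0⊕1⊕1⊕0⊕0⊕1⊕0⊕1⊕1⊕1⊕0⊕1⊕0⊕0 = 1
p8 (pos 8,9,10,11,12,13,14,15,24,25,26,27,28,29,30,31): XOR of data positions = 0⊕1⊕0⊕1⊕0⊕0⊕1⊕0⊕1⊕0⊕0⊕0⊕1⊕0⊕0 = 1
p16 (pos 16,17,18,19,20,21,22,23,24,25,26,27,28,29,30,31): XOR of data positions = 1⊕0⊕1⊕0⊕1⊕1⊕1⊕0⊕1⊕0⊕0⊕0⊕1⊕0⊕0 = 1
Codeword: 0001001101010011101011101000100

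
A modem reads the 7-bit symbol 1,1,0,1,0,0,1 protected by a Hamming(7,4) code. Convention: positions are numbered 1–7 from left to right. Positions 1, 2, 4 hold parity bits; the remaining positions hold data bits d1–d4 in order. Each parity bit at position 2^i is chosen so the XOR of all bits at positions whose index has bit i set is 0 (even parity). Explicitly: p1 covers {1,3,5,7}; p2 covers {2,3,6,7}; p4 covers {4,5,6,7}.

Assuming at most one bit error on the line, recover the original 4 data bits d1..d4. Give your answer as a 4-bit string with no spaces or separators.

0001

s1 (pos 1,3,5,7): 1⊕0⊕0⊕1 = 0
s2 (pos 2,3,6,7): 1⊕0⊕0⊕1 = 0
s4 (pos 4,5,6,7): 1⊕0⊕0⊕1 = 0
Syndrome s4…s1 = 000 → no error.
Read data bits from positions 3,5,6,7: 0001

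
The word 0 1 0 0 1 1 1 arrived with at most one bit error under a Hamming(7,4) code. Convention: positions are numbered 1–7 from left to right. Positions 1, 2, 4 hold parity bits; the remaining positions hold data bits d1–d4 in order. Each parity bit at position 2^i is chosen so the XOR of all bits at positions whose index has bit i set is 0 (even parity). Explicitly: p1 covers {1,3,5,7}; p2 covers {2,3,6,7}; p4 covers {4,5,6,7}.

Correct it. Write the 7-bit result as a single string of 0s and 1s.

s1 (pos 1,3,5,7): 0⊕0⊕1⊕1 = 0
s2 (pos 2,3,6,7): 1⊕0⊕1⊕1 = 1
s4 (pos 4,5,6,7): 0⊕1⊕1⊕1 = 1
Syndrome s4…s1 = 110 → error at position 6.
Flip position 6: 0100111 → 0100101

0100101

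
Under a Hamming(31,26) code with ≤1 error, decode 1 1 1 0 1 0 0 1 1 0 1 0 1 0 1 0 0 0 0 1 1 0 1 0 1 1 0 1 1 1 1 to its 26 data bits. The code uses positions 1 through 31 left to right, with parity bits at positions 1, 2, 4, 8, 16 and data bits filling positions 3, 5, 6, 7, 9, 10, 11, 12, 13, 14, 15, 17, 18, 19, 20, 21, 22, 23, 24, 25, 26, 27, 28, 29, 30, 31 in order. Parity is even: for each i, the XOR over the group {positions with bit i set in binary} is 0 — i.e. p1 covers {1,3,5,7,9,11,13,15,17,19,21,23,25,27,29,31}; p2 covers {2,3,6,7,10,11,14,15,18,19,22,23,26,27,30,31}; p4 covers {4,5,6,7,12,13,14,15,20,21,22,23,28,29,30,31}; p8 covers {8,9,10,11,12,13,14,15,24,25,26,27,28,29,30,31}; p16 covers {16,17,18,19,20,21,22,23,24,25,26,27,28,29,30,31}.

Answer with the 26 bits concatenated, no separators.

s1 (pos 1,3,5,7,9,11,13,15,17,19,21,23,25,27,29,31): 1⊕1⊕1⊕0⊕1⊕1⊕1⊕1⊕0⊕0⊕1⊕1⊕1⊕0⊕1⊕1 = 0
s2 (pos 2,3,6,7,10,11,14,15,18,19,22,23,26,27,30,31): 1⊕1⊕0⊕0⊕0⊕1⊕0⊕1⊕0⊕0⊕0⊕1⊕1⊕0⊕1⊕1 = 0
s4 (pos 4,5,6,7,12,13,14,15,20,21,22,23,28,29,30,31): 0⊕1⊕0⊕0⊕0⊕1⊕0⊕1⊕1⊕1⊕0⊕1⊕1⊕1⊕1⊕1 = 0
s8 (pos 8,9,10,11,12,13,14,15,24,25,26,27,28,29,30,31): 1⊕1⊕0⊕1⊕0⊕1⊕0⊕1⊕0⊕1⊕1⊕0⊕1⊕1⊕1⊕1 = 1
s16 (pos 16,17,18,19,20,21,22,23,24,25,26,27,28,29,30,31): 0⊕0⊕0⊕0⊕1⊕1⊕0⊕1⊕0⊕1⊕1⊕0⊕1⊕1⊕1⊕1 = 1
Syndrome s16…s1 = 11000 → error at position 24.
Flip position 24: 1110100110101010000110101101111 → 1110100110101010000110111101111
Read data bits from positions 3,5,6,7,9,10,11,12,13,14,15,17,18,19,20,21,22,23,24,25,26,27,28,29,30,31: 11001010101000110111101111

11001010101000110111101111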